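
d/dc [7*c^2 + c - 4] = 14*c + 1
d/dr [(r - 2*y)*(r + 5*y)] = 2*r + 3*y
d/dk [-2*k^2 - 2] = -4*k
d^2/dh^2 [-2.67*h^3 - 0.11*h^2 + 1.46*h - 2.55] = -16.02*h - 0.22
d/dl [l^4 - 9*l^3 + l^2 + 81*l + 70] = 4*l^3 - 27*l^2 + 2*l + 81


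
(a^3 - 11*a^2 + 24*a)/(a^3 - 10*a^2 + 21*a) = (a - 8)/(a - 7)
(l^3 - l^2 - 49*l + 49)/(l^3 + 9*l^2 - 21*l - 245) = (l^2 - 8*l + 7)/(l^2 + 2*l - 35)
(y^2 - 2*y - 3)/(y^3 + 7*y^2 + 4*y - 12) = (y^2 - 2*y - 3)/(y^3 + 7*y^2 + 4*y - 12)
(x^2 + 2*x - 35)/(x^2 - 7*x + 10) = (x + 7)/(x - 2)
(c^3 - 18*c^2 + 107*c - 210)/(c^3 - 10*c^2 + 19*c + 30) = (c - 7)/(c + 1)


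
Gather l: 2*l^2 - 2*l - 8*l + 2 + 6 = 2*l^2 - 10*l + 8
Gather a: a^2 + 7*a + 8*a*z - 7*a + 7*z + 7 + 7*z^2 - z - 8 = a^2 + 8*a*z + 7*z^2 + 6*z - 1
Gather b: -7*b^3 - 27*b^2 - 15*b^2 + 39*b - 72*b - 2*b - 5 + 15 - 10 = -7*b^3 - 42*b^2 - 35*b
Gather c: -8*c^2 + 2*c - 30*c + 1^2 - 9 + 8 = -8*c^2 - 28*c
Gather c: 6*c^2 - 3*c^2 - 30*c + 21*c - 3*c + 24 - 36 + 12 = 3*c^2 - 12*c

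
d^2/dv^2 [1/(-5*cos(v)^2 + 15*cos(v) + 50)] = (-4*sin(v)^4 + 51*sin(v)^2 + 75*cos(v)/4 + 9*cos(3*v)/4 - 9)/(5*(sin(v)^2 + 3*cos(v) + 9)^3)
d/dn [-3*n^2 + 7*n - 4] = 7 - 6*n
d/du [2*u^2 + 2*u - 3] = 4*u + 2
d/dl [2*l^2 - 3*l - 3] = 4*l - 3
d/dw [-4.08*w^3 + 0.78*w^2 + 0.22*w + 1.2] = -12.24*w^2 + 1.56*w + 0.22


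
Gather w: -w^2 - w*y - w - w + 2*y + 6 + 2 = -w^2 + w*(-y - 2) + 2*y + 8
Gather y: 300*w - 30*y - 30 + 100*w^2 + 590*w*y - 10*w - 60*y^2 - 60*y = 100*w^2 + 290*w - 60*y^2 + y*(590*w - 90) - 30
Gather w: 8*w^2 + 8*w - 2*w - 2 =8*w^2 + 6*w - 2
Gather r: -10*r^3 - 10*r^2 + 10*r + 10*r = -10*r^3 - 10*r^2 + 20*r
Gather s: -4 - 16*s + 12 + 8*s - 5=3 - 8*s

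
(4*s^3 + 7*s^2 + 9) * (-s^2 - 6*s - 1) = -4*s^5 - 31*s^4 - 46*s^3 - 16*s^2 - 54*s - 9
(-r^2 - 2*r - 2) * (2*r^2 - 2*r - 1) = -2*r^4 - 2*r^3 + r^2 + 6*r + 2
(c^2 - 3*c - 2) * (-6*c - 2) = -6*c^3 + 16*c^2 + 18*c + 4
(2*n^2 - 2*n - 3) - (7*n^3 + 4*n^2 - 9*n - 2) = -7*n^3 - 2*n^2 + 7*n - 1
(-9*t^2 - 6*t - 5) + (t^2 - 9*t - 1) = -8*t^2 - 15*t - 6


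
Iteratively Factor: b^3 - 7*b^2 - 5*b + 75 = (b - 5)*(b^2 - 2*b - 15) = (b - 5)*(b + 3)*(b - 5)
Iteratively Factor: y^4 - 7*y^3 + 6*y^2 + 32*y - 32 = (y + 2)*(y^3 - 9*y^2 + 24*y - 16) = (y - 4)*(y + 2)*(y^2 - 5*y + 4) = (y - 4)*(y - 1)*(y + 2)*(y - 4)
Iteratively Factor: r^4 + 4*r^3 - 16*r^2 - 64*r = (r)*(r^3 + 4*r^2 - 16*r - 64) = r*(r + 4)*(r^2 - 16) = r*(r + 4)^2*(r - 4)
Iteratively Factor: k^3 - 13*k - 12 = (k + 3)*(k^2 - 3*k - 4) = (k - 4)*(k + 3)*(k + 1)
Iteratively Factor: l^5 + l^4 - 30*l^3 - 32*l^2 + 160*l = (l - 5)*(l^4 + 6*l^3 - 32*l) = l*(l - 5)*(l^3 + 6*l^2 - 32) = l*(l - 5)*(l + 4)*(l^2 + 2*l - 8) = l*(l - 5)*(l - 2)*(l + 4)*(l + 4)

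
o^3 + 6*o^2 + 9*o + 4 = (o + 1)^2*(o + 4)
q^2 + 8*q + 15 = (q + 3)*(q + 5)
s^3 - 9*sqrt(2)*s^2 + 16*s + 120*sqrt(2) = (s - 6*sqrt(2))*(s - 5*sqrt(2))*(s + 2*sqrt(2))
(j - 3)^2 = j^2 - 6*j + 9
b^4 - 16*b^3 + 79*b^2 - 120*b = b*(b - 8)*(b - 5)*(b - 3)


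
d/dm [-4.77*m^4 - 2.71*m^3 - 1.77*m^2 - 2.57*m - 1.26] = -19.08*m^3 - 8.13*m^2 - 3.54*m - 2.57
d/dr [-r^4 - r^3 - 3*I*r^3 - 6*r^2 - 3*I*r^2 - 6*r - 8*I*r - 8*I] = -4*r^3 - 3*r^2*(1 + 3*I) - 6*r*(2 + I) - 6 - 8*I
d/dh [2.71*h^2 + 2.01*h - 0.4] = 5.42*h + 2.01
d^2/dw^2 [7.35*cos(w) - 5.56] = -7.35*cos(w)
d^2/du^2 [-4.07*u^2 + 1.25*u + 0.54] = -8.14000000000000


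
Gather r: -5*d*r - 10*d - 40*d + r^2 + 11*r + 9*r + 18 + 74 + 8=-50*d + r^2 + r*(20 - 5*d) + 100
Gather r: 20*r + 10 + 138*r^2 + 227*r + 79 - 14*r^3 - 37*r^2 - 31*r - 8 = -14*r^3 + 101*r^2 + 216*r + 81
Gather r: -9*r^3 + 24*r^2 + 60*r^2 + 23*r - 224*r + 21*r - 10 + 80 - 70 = -9*r^3 + 84*r^2 - 180*r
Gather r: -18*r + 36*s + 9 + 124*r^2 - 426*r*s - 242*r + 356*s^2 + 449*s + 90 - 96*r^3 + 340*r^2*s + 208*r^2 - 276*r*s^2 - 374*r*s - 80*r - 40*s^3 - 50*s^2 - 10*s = -96*r^3 + r^2*(340*s + 332) + r*(-276*s^2 - 800*s - 340) - 40*s^3 + 306*s^2 + 475*s + 99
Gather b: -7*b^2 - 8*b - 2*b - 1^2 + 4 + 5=-7*b^2 - 10*b + 8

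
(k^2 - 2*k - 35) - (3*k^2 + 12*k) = -2*k^2 - 14*k - 35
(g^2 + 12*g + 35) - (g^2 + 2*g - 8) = 10*g + 43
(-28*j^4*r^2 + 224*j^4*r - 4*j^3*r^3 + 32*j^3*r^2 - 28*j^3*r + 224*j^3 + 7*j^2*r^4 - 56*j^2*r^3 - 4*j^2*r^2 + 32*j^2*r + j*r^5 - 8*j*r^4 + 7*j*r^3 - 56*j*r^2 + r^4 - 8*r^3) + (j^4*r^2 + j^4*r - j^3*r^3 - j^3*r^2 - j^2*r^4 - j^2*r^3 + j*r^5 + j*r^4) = -27*j^4*r^2 + 225*j^4*r - 5*j^3*r^3 + 31*j^3*r^2 - 28*j^3*r + 224*j^3 + 6*j^2*r^4 - 57*j^2*r^3 - 4*j^2*r^2 + 32*j^2*r + 2*j*r^5 - 7*j*r^4 + 7*j*r^3 - 56*j*r^2 + r^4 - 8*r^3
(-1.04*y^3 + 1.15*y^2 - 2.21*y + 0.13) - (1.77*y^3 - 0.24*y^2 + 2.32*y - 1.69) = -2.81*y^3 + 1.39*y^2 - 4.53*y + 1.82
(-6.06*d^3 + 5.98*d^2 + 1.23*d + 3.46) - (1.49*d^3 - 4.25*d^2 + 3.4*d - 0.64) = -7.55*d^3 + 10.23*d^2 - 2.17*d + 4.1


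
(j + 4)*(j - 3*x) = j^2 - 3*j*x + 4*j - 12*x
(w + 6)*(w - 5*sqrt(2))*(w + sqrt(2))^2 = w^4 - 3*sqrt(2)*w^3 + 6*w^3 - 18*sqrt(2)*w^2 - 18*w^2 - 108*w - 10*sqrt(2)*w - 60*sqrt(2)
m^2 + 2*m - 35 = (m - 5)*(m + 7)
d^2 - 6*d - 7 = (d - 7)*(d + 1)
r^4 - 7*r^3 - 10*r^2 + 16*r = r*(r - 8)*(r - 1)*(r + 2)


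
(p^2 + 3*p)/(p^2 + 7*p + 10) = p*(p + 3)/(p^2 + 7*p + 10)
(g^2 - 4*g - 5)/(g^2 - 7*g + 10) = (g + 1)/(g - 2)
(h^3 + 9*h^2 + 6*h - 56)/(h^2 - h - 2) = (h^2 + 11*h + 28)/(h + 1)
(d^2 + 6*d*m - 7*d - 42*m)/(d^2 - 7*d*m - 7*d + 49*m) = (d + 6*m)/(d - 7*m)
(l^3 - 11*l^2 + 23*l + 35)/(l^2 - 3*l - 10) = (l^2 - 6*l - 7)/(l + 2)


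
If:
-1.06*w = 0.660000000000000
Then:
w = -0.62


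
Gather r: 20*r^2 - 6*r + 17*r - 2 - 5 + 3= 20*r^2 + 11*r - 4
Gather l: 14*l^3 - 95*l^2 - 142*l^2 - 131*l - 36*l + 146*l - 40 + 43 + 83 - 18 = 14*l^3 - 237*l^2 - 21*l + 68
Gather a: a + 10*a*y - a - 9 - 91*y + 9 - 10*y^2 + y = 10*a*y - 10*y^2 - 90*y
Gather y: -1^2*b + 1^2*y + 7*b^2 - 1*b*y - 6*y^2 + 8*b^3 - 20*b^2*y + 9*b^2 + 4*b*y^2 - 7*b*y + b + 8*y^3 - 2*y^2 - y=8*b^3 + 16*b^2 + 8*y^3 + y^2*(4*b - 8) + y*(-20*b^2 - 8*b)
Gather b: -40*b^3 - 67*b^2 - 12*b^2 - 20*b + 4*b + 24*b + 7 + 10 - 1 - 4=-40*b^3 - 79*b^2 + 8*b + 12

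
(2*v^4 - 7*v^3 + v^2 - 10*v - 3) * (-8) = -16*v^4 + 56*v^3 - 8*v^2 + 80*v + 24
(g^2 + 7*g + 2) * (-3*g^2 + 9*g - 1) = -3*g^4 - 12*g^3 + 56*g^2 + 11*g - 2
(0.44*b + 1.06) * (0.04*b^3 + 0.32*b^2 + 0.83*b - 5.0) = 0.0176*b^4 + 0.1832*b^3 + 0.7044*b^2 - 1.3202*b - 5.3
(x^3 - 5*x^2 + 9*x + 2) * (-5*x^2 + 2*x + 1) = -5*x^5 + 27*x^4 - 54*x^3 + 3*x^2 + 13*x + 2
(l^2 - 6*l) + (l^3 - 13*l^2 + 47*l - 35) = l^3 - 12*l^2 + 41*l - 35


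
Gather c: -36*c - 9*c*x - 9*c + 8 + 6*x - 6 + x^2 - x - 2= c*(-9*x - 45) + x^2 + 5*x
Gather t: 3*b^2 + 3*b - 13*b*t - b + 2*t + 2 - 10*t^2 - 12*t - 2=3*b^2 + 2*b - 10*t^2 + t*(-13*b - 10)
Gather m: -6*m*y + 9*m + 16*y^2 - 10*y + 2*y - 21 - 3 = m*(9 - 6*y) + 16*y^2 - 8*y - 24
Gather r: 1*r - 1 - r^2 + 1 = -r^2 + r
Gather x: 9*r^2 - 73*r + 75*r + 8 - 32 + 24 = 9*r^2 + 2*r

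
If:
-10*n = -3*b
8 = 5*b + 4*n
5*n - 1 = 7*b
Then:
No Solution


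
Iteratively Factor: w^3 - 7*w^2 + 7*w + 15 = (w - 3)*(w^2 - 4*w - 5) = (w - 5)*(w - 3)*(w + 1)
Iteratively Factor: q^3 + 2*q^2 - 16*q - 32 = (q - 4)*(q^2 + 6*q + 8) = (q - 4)*(q + 2)*(q + 4)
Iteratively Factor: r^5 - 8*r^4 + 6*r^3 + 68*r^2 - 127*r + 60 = (r - 5)*(r^4 - 3*r^3 - 9*r^2 + 23*r - 12) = (r - 5)*(r - 1)*(r^3 - 2*r^2 - 11*r + 12) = (r - 5)*(r - 1)^2*(r^2 - r - 12) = (r - 5)*(r - 1)^2*(r + 3)*(r - 4)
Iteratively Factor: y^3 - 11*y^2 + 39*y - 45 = (y - 5)*(y^2 - 6*y + 9) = (y - 5)*(y - 3)*(y - 3)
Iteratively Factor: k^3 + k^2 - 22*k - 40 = (k + 4)*(k^2 - 3*k - 10) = (k - 5)*(k + 4)*(k + 2)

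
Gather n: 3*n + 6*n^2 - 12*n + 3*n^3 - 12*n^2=3*n^3 - 6*n^2 - 9*n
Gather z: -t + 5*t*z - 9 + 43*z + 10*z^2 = -t + 10*z^2 + z*(5*t + 43) - 9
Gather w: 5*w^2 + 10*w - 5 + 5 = 5*w^2 + 10*w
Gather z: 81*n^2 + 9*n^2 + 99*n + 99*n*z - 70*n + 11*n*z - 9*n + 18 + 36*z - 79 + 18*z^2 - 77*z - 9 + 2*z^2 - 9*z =90*n^2 + 20*n + 20*z^2 + z*(110*n - 50) - 70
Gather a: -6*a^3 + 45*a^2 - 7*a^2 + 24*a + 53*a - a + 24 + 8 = -6*a^3 + 38*a^2 + 76*a + 32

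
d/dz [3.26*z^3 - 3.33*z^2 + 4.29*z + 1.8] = 9.78*z^2 - 6.66*z + 4.29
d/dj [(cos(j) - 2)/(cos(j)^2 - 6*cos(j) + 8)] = sin(j)/(cos(j) - 4)^2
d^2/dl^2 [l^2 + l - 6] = 2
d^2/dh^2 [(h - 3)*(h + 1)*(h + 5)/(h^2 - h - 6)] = -6/(h^3 + 6*h^2 + 12*h + 8)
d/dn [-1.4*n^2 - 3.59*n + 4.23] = -2.8*n - 3.59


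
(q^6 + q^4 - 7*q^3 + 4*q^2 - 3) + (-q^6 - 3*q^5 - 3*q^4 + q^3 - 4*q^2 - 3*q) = -3*q^5 - 2*q^4 - 6*q^3 - 3*q - 3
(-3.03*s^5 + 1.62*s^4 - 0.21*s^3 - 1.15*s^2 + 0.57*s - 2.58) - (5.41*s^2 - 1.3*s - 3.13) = -3.03*s^5 + 1.62*s^4 - 0.21*s^3 - 6.56*s^2 + 1.87*s + 0.55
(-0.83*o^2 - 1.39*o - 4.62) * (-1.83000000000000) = 1.5189*o^2 + 2.5437*o + 8.4546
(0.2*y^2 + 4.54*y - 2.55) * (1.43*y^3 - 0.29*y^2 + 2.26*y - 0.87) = 0.286*y^5 + 6.4342*y^4 - 4.5111*y^3 + 10.8259*y^2 - 9.7128*y + 2.2185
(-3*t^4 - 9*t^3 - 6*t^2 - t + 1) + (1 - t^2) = -3*t^4 - 9*t^3 - 7*t^2 - t + 2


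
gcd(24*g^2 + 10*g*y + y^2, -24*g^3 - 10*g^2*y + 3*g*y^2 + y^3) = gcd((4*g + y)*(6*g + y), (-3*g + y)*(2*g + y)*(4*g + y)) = 4*g + y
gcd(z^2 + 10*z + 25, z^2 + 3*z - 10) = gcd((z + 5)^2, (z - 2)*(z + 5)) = z + 5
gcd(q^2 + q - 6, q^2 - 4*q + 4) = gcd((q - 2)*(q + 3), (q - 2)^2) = q - 2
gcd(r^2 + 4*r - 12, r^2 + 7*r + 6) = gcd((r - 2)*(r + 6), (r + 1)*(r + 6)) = r + 6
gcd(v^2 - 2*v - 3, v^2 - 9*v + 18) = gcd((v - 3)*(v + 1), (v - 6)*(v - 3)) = v - 3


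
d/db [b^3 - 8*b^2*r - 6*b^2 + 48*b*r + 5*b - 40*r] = 3*b^2 - 16*b*r - 12*b + 48*r + 5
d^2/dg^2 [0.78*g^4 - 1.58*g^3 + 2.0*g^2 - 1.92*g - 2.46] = 9.36*g^2 - 9.48*g + 4.0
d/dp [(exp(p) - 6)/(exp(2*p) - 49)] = (-2*(exp(p) - 6)*exp(p) + exp(2*p) - 49)*exp(p)/(exp(2*p) - 49)^2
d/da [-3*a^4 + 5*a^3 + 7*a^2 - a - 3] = -12*a^3 + 15*a^2 + 14*a - 1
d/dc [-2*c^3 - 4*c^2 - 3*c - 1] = -6*c^2 - 8*c - 3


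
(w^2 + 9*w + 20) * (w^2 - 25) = w^4 + 9*w^3 - 5*w^2 - 225*w - 500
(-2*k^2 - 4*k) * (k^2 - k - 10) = -2*k^4 - 2*k^3 + 24*k^2 + 40*k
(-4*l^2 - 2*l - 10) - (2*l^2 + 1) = -6*l^2 - 2*l - 11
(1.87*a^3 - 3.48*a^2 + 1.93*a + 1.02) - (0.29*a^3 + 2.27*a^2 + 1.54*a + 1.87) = 1.58*a^3 - 5.75*a^2 + 0.39*a - 0.85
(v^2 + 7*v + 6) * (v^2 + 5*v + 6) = v^4 + 12*v^3 + 47*v^2 + 72*v + 36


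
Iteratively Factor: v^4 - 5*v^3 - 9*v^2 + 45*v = (v - 5)*(v^3 - 9*v) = (v - 5)*(v + 3)*(v^2 - 3*v) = (v - 5)*(v - 3)*(v + 3)*(v)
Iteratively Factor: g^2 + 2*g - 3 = (g - 1)*(g + 3)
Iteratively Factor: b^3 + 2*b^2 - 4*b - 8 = (b + 2)*(b^2 - 4) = (b - 2)*(b + 2)*(b + 2)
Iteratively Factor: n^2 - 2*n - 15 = (n + 3)*(n - 5)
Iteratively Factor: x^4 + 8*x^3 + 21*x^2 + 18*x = (x + 2)*(x^3 + 6*x^2 + 9*x) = x*(x + 2)*(x^2 + 6*x + 9) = x*(x + 2)*(x + 3)*(x + 3)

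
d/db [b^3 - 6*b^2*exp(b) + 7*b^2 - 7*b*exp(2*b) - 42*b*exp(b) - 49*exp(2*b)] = -6*b^2*exp(b) + 3*b^2 - 14*b*exp(2*b) - 54*b*exp(b) + 14*b - 105*exp(2*b) - 42*exp(b)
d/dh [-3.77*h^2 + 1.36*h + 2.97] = 1.36 - 7.54*h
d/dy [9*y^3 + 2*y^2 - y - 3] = 27*y^2 + 4*y - 1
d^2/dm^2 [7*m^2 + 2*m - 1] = 14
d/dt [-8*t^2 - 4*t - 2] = -16*t - 4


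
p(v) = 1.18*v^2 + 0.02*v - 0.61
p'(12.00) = 28.34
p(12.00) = 169.55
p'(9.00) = 21.26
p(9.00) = 95.15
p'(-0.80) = -1.87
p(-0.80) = 0.13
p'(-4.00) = -9.42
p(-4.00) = 18.19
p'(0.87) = 2.07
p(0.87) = 0.30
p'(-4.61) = -10.86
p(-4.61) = 24.38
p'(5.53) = 13.07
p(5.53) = 35.59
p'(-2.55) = -6.00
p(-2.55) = 7.01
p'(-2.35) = -5.53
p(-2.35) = 5.86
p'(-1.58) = -3.71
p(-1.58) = 2.30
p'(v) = 2.36*v + 0.02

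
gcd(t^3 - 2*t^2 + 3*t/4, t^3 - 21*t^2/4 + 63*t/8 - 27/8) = t - 3/2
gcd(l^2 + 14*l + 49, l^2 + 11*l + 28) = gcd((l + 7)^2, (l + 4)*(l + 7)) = l + 7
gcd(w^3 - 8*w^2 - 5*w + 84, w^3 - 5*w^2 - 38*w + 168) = w^2 - 11*w + 28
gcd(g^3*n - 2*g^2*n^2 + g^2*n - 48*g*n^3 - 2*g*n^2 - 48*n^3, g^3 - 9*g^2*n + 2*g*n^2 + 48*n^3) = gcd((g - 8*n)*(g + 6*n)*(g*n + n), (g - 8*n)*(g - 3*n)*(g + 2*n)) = g - 8*n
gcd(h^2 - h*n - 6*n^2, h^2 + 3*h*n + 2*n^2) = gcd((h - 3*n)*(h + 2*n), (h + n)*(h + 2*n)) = h + 2*n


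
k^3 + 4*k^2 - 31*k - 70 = (k - 5)*(k + 2)*(k + 7)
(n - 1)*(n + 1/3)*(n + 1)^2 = n^4 + 4*n^3/3 - 2*n^2/3 - 4*n/3 - 1/3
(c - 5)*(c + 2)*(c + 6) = c^3 + 3*c^2 - 28*c - 60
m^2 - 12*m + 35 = (m - 7)*(m - 5)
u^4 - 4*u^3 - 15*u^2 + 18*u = u*(u - 6)*(u - 1)*(u + 3)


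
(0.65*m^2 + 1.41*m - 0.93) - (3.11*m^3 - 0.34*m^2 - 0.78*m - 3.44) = -3.11*m^3 + 0.99*m^2 + 2.19*m + 2.51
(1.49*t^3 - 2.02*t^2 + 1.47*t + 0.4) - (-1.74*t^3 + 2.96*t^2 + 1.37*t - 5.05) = 3.23*t^3 - 4.98*t^2 + 0.0999999999999999*t + 5.45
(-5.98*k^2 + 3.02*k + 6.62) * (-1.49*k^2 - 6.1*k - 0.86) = 8.9102*k^4 + 31.9782*k^3 - 23.143*k^2 - 42.9792*k - 5.6932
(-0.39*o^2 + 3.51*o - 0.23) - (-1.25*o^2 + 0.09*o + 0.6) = 0.86*o^2 + 3.42*o - 0.83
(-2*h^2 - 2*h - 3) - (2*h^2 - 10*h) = -4*h^2 + 8*h - 3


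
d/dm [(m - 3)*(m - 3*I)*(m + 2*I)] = 3*m^2 - 2*m*(3 + I) + 6 + 3*I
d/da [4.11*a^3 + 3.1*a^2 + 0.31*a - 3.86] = 12.33*a^2 + 6.2*a + 0.31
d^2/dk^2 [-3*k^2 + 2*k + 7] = -6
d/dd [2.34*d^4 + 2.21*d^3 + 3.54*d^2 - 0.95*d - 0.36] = 9.36*d^3 + 6.63*d^2 + 7.08*d - 0.95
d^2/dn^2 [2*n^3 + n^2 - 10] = 12*n + 2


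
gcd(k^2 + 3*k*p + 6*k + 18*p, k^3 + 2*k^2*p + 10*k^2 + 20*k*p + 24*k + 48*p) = k + 6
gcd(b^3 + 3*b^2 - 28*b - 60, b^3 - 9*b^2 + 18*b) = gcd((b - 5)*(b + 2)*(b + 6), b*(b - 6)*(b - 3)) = 1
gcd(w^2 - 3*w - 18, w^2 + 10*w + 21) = w + 3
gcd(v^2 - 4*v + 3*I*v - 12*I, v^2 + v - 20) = v - 4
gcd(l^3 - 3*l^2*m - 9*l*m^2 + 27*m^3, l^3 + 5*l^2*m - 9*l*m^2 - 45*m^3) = l^2 - 9*m^2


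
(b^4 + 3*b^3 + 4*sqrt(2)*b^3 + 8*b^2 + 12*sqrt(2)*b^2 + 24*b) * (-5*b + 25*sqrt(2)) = -5*b^5 - 15*b^4 + 5*sqrt(2)*b^4 + 15*sqrt(2)*b^3 + 160*b^3 + 200*sqrt(2)*b^2 + 480*b^2 + 600*sqrt(2)*b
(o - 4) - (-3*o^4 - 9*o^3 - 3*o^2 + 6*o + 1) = 3*o^4 + 9*o^3 + 3*o^2 - 5*o - 5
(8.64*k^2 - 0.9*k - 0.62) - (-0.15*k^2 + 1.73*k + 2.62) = 8.79*k^2 - 2.63*k - 3.24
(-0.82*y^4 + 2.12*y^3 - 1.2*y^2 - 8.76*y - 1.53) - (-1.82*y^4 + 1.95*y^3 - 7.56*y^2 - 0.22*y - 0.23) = 1.0*y^4 + 0.17*y^3 + 6.36*y^2 - 8.54*y - 1.3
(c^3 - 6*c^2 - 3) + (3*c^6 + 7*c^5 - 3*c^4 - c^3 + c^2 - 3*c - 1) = 3*c^6 + 7*c^5 - 3*c^4 - 5*c^2 - 3*c - 4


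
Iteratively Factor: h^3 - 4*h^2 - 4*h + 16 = (h - 4)*(h^2 - 4) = (h - 4)*(h - 2)*(h + 2)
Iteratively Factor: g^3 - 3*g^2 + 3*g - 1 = (g - 1)*(g^2 - 2*g + 1) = (g - 1)^2*(g - 1)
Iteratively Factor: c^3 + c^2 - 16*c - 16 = (c + 4)*(c^2 - 3*c - 4) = (c + 1)*(c + 4)*(c - 4)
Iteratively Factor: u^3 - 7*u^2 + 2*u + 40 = (u + 2)*(u^2 - 9*u + 20) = (u - 5)*(u + 2)*(u - 4)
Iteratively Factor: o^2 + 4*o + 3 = (o + 1)*(o + 3)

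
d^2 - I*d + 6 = (d - 3*I)*(d + 2*I)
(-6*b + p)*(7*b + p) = -42*b^2 + b*p + p^2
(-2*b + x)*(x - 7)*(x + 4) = -2*b*x^2 + 6*b*x + 56*b + x^3 - 3*x^2 - 28*x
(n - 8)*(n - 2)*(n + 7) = n^3 - 3*n^2 - 54*n + 112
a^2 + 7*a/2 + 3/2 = (a + 1/2)*(a + 3)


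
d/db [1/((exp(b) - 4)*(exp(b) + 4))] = -2*exp(2*b)/(exp(4*b) - 32*exp(2*b) + 256)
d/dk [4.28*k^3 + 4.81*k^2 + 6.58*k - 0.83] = 12.84*k^2 + 9.62*k + 6.58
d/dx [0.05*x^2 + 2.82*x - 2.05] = 0.1*x + 2.82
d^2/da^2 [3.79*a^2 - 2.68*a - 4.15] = 7.58000000000000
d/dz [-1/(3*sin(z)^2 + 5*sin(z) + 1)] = (6*sin(z) + 5)*cos(z)/(3*sin(z)^2 + 5*sin(z) + 1)^2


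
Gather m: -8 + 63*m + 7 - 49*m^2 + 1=-49*m^2 + 63*m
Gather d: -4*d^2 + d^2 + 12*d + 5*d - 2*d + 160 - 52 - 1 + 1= -3*d^2 + 15*d + 108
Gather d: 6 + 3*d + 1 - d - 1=2*d + 6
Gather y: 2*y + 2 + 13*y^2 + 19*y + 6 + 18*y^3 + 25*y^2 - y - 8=18*y^3 + 38*y^2 + 20*y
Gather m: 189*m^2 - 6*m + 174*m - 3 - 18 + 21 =189*m^2 + 168*m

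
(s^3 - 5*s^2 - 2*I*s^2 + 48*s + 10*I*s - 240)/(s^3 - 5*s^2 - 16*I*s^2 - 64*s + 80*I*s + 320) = (s + 6*I)/(s - 8*I)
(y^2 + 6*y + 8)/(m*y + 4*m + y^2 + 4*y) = (y + 2)/(m + y)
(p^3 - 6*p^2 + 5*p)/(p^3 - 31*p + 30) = p/(p + 6)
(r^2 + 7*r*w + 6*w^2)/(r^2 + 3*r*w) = (r^2 + 7*r*w + 6*w^2)/(r*(r + 3*w))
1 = 1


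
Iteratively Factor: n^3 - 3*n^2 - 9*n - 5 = (n + 1)*(n^2 - 4*n - 5) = (n + 1)^2*(n - 5)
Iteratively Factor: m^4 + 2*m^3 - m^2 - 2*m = (m - 1)*(m^3 + 3*m^2 + 2*m) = (m - 1)*(m + 2)*(m^2 + m) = m*(m - 1)*(m + 2)*(m + 1)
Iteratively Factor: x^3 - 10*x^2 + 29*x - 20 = (x - 5)*(x^2 - 5*x + 4) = (x - 5)*(x - 1)*(x - 4)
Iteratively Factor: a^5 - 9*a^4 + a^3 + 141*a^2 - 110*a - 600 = (a - 5)*(a^4 - 4*a^3 - 19*a^2 + 46*a + 120) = (a - 5)*(a + 3)*(a^3 - 7*a^2 + 2*a + 40) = (a - 5)*(a - 4)*(a + 3)*(a^2 - 3*a - 10) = (a - 5)*(a - 4)*(a + 2)*(a + 3)*(a - 5)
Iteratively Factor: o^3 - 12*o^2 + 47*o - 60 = (o - 4)*(o^2 - 8*o + 15) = (o - 5)*(o - 4)*(o - 3)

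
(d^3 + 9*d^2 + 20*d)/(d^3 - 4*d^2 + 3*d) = (d^2 + 9*d + 20)/(d^2 - 4*d + 3)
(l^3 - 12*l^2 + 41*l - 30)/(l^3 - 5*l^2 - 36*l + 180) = (l - 1)/(l + 6)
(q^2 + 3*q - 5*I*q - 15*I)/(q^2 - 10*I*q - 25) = (q + 3)/(q - 5*I)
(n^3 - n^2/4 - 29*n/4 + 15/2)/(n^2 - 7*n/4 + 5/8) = 2*(n^2 + n - 6)/(2*n - 1)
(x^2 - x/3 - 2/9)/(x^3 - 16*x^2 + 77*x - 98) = (x^2 - x/3 - 2/9)/(x^3 - 16*x^2 + 77*x - 98)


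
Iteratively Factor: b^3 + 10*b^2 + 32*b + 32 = (b + 4)*(b^2 + 6*b + 8) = (b + 2)*(b + 4)*(b + 4)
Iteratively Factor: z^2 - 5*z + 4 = (z - 4)*(z - 1)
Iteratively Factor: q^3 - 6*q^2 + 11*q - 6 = (q - 1)*(q^2 - 5*q + 6) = (q - 3)*(q - 1)*(q - 2)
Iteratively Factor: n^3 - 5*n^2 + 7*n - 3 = (n - 3)*(n^2 - 2*n + 1) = (n - 3)*(n - 1)*(n - 1)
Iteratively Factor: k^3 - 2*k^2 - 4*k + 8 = (k + 2)*(k^2 - 4*k + 4) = (k - 2)*(k + 2)*(k - 2)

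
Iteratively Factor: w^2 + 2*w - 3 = (w - 1)*(w + 3)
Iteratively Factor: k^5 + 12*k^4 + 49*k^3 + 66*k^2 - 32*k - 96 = (k + 4)*(k^4 + 8*k^3 + 17*k^2 - 2*k - 24) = (k + 2)*(k + 4)*(k^3 + 6*k^2 + 5*k - 12) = (k + 2)*(k + 4)^2*(k^2 + 2*k - 3) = (k - 1)*(k + 2)*(k + 4)^2*(k + 3)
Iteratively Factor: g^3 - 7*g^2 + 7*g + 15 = (g - 3)*(g^2 - 4*g - 5) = (g - 3)*(g + 1)*(g - 5)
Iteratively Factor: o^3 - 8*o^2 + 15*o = (o)*(o^2 - 8*o + 15) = o*(o - 5)*(o - 3)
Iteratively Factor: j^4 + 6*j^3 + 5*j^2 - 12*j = (j)*(j^3 + 6*j^2 + 5*j - 12) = j*(j + 3)*(j^2 + 3*j - 4) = j*(j + 3)*(j + 4)*(j - 1)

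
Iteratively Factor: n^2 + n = (n + 1)*(n)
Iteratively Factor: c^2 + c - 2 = (c - 1)*(c + 2)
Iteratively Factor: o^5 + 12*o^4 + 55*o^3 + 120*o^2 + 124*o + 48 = (o + 2)*(o^4 + 10*o^3 + 35*o^2 + 50*o + 24) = (o + 2)*(o + 4)*(o^3 + 6*o^2 + 11*o + 6) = (o + 1)*(o + 2)*(o + 4)*(o^2 + 5*o + 6) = (o + 1)*(o + 2)^2*(o + 4)*(o + 3)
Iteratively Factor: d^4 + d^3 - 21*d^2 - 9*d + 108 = (d + 4)*(d^3 - 3*d^2 - 9*d + 27) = (d + 3)*(d + 4)*(d^2 - 6*d + 9) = (d - 3)*(d + 3)*(d + 4)*(d - 3)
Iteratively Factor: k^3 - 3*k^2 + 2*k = (k - 1)*(k^2 - 2*k) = k*(k - 1)*(k - 2)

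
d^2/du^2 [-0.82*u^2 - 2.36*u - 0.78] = -1.64000000000000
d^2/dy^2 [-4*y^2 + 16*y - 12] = -8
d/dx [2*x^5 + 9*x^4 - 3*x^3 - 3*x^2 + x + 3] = 10*x^4 + 36*x^3 - 9*x^2 - 6*x + 1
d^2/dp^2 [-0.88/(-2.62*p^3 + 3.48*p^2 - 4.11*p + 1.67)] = ((6.1248 - 13.8336*p)*(2.62*p^3 - 3.48*p^2 + 4.11*p - 1.67) + 0.88*(7.86*p^2 - 6.96*p + 4.11)*(15.72*p^2 - 13.92*p + 8.22))/(2.62*p^3 - 3.48*p^2 + 4.11*p - 1.67)^3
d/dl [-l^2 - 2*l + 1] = -2*l - 2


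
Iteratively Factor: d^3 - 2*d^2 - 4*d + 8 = (d - 2)*(d^2 - 4) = (d - 2)*(d + 2)*(d - 2)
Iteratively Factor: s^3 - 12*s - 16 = (s + 2)*(s^2 - 2*s - 8) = (s + 2)^2*(s - 4)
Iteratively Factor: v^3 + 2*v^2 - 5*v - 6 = (v + 1)*(v^2 + v - 6) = (v + 1)*(v + 3)*(v - 2)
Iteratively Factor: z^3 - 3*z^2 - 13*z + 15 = (z - 5)*(z^2 + 2*z - 3) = (z - 5)*(z - 1)*(z + 3)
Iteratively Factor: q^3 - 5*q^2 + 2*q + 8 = (q + 1)*(q^2 - 6*q + 8) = (q - 4)*(q + 1)*(q - 2)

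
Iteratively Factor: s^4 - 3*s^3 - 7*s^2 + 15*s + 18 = (s + 1)*(s^3 - 4*s^2 - 3*s + 18) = (s - 3)*(s + 1)*(s^2 - s - 6) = (s - 3)^2*(s + 1)*(s + 2)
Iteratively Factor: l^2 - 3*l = (l - 3)*(l)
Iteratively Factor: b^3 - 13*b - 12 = (b - 4)*(b^2 + 4*b + 3) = (b - 4)*(b + 3)*(b + 1)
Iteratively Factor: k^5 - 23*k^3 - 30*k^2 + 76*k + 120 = (k + 2)*(k^4 - 2*k^3 - 19*k^2 + 8*k + 60) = (k - 5)*(k + 2)*(k^3 + 3*k^2 - 4*k - 12) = (k - 5)*(k + 2)*(k + 3)*(k^2 - 4) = (k - 5)*(k - 2)*(k + 2)*(k + 3)*(k + 2)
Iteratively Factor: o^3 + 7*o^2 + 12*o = (o + 4)*(o^2 + 3*o) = (o + 3)*(o + 4)*(o)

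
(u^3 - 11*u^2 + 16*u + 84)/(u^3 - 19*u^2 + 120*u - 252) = (u + 2)/(u - 6)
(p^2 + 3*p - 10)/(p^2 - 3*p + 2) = (p + 5)/(p - 1)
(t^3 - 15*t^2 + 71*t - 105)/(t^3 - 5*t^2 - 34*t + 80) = (t^3 - 15*t^2 + 71*t - 105)/(t^3 - 5*t^2 - 34*t + 80)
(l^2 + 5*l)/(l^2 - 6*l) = (l + 5)/(l - 6)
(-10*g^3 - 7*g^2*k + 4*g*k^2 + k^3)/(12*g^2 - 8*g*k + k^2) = (-5*g^2 - 6*g*k - k^2)/(6*g - k)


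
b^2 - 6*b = b*(b - 6)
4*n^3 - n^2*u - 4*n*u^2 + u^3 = (-4*n + u)*(-n + u)*(n + u)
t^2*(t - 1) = t^3 - t^2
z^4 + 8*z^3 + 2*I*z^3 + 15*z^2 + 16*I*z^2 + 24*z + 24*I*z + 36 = (z + 2)*(z + 6)*(z - I)*(z + 3*I)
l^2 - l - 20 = (l - 5)*(l + 4)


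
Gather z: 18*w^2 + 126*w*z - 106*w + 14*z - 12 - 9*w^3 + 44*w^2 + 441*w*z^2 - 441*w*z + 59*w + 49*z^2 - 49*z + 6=-9*w^3 + 62*w^2 - 47*w + z^2*(441*w + 49) + z*(-315*w - 35) - 6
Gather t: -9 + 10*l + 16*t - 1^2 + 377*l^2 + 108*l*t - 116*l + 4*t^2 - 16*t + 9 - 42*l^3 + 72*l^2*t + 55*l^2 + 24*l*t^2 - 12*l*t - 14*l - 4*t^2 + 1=-42*l^3 + 432*l^2 + 24*l*t^2 - 120*l + t*(72*l^2 + 96*l)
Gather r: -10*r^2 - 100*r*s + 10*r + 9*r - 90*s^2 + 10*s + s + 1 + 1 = -10*r^2 + r*(19 - 100*s) - 90*s^2 + 11*s + 2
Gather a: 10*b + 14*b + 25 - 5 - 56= 24*b - 36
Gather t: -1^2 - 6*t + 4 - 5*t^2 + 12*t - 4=-5*t^2 + 6*t - 1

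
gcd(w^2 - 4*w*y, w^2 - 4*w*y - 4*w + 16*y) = -w + 4*y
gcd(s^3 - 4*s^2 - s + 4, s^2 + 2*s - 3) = s - 1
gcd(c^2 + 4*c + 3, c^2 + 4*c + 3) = c^2 + 4*c + 3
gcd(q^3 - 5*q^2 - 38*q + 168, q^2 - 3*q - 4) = q - 4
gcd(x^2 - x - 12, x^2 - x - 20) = 1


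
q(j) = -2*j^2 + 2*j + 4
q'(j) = 2 - 4*j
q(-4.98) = -55.56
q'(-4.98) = 21.92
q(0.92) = 4.15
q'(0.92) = -1.68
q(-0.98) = 0.12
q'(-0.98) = 5.92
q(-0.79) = 1.17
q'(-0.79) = 5.16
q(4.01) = -20.14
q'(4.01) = -14.04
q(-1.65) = -4.74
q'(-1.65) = 8.60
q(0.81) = 4.31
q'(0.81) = -1.24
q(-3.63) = -29.61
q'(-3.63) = 16.52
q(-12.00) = -308.00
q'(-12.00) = 50.00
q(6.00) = -56.00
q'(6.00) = -22.00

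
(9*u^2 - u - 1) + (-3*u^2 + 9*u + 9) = 6*u^2 + 8*u + 8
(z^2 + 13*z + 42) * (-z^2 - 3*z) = -z^4 - 16*z^3 - 81*z^2 - 126*z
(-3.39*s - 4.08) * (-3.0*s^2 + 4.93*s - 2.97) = 10.17*s^3 - 4.4727*s^2 - 10.0461*s + 12.1176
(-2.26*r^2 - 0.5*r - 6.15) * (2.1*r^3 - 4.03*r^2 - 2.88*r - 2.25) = -4.746*r^5 + 8.0578*r^4 - 4.3912*r^3 + 31.3095*r^2 + 18.837*r + 13.8375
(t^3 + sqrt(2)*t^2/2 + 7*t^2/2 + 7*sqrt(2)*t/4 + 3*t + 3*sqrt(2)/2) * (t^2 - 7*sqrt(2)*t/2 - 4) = t^5 - 3*sqrt(2)*t^4 + 7*t^4/2 - 21*sqrt(2)*t^3/2 - 9*t^3/2 - 105*t^2/4 - 11*sqrt(2)*t^2 - 45*t/2 - 7*sqrt(2)*t - 6*sqrt(2)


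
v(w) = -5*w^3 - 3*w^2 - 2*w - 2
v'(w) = -15*w^2 - 6*w - 2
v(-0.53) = -1.04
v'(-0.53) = -3.03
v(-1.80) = 21.04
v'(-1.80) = -39.80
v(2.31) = -84.26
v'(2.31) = -95.90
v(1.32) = -21.37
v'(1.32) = -36.06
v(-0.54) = -1.01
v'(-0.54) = -3.13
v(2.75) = -134.17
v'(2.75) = -131.94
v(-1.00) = 2.00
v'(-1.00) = -11.00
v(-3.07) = 120.54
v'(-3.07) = -124.95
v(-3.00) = 112.00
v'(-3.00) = -119.00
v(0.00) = -2.00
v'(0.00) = -2.00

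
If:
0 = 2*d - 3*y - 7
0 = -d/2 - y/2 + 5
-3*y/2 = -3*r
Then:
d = 37/5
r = 13/10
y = 13/5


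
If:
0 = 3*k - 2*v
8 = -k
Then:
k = -8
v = -12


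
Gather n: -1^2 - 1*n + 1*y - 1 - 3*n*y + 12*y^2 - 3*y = n*(-3*y - 1) + 12*y^2 - 2*y - 2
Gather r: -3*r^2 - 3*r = -3*r^2 - 3*r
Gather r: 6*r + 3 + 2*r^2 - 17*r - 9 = 2*r^2 - 11*r - 6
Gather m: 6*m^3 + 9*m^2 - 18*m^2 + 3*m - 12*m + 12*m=6*m^3 - 9*m^2 + 3*m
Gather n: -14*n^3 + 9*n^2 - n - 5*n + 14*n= -14*n^3 + 9*n^2 + 8*n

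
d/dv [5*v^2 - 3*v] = 10*v - 3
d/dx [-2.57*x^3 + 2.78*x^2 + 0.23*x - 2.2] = -7.71*x^2 + 5.56*x + 0.23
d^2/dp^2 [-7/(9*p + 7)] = -1134/(9*p + 7)^3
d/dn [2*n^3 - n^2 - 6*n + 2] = 6*n^2 - 2*n - 6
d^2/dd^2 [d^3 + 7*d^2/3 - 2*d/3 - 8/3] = 6*d + 14/3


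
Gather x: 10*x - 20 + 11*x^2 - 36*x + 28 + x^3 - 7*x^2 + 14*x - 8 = x^3 + 4*x^2 - 12*x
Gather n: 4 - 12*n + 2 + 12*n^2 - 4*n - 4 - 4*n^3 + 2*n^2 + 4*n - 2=-4*n^3 + 14*n^2 - 12*n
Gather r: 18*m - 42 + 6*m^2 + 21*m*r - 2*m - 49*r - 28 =6*m^2 + 16*m + r*(21*m - 49) - 70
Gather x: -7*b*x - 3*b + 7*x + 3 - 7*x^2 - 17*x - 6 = -3*b - 7*x^2 + x*(-7*b - 10) - 3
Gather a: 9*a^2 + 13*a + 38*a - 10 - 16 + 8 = 9*a^2 + 51*a - 18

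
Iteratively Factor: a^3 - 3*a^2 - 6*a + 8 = (a + 2)*(a^2 - 5*a + 4) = (a - 1)*(a + 2)*(a - 4)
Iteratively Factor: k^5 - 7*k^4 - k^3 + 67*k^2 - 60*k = (k - 1)*(k^4 - 6*k^3 - 7*k^2 + 60*k) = (k - 4)*(k - 1)*(k^3 - 2*k^2 - 15*k) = k*(k - 4)*(k - 1)*(k^2 - 2*k - 15) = k*(k - 5)*(k - 4)*(k - 1)*(k + 3)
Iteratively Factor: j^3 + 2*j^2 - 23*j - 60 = (j + 4)*(j^2 - 2*j - 15) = (j + 3)*(j + 4)*(j - 5)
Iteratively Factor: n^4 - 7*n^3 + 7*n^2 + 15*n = (n)*(n^3 - 7*n^2 + 7*n + 15) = n*(n - 5)*(n^2 - 2*n - 3) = n*(n - 5)*(n - 3)*(n + 1)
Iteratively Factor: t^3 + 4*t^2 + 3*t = (t)*(t^2 + 4*t + 3) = t*(t + 3)*(t + 1)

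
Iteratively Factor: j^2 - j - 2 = (j + 1)*(j - 2)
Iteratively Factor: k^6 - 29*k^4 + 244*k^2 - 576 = (k + 2)*(k^5 - 2*k^4 - 25*k^3 + 50*k^2 + 144*k - 288) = (k + 2)*(k + 3)*(k^4 - 5*k^3 - 10*k^2 + 80*k - 96) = (k - 4)*(k + 2)*(k + 3)*(k^3 - k^2 - 14*k + 24) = (k - 4)*(k - 3)*(k + 2)*(k + 3)*(k^2 + 2*k - 8) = (k - 4)*(k - 3)*(k + 2)*(k + 3)*(k + 4)*(k - 2)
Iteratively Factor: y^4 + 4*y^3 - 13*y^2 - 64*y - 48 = (y + 1)*(y^3 + 3*y^2 - 16*y - 48) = (y + 1)*(y + 3)*(y^2 - 16) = (y + 1)*(y + 3)*(y + 4)*(y - 4)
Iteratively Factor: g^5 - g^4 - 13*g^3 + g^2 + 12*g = (g)*(g^4 - g^3 - 13*g^2 + g + 12) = g*(g + 3)*(g^3 - 4*g^2 - g + 4) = g*(g - 4)*(g + 3)*(g^2 - 1) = g*(g - 4)*(g + 1)*(g + 3)*(g - 1)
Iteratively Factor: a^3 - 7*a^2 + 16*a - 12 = (a - 2)*(a^2 - 5*a + 6) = (a - 2)^2*(a - 3)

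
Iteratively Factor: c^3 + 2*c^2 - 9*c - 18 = (c + 3)*(c^2 - c - 6) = (c - 3)*(c + 3)*(c + 2)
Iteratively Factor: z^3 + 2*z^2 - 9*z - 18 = (z + 2)*(z^2 - 9) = (z + 2)*(z + 3)*(z - 3)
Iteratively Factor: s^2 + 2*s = (s)*(s + 2)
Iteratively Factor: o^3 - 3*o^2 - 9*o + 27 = (o - 3)*(o^2 - 9) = (o - 3)^2*(o + 3)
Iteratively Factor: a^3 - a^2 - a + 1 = (a - 1)*(a^2 - 1) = (a - 1)^2*(a + 1)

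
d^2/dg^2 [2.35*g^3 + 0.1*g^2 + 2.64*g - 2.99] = 14.1*g + 0.2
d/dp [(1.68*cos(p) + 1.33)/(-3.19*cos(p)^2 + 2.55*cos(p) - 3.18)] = (-5.3592*cos(p)^2 - 8.4854*cos(p) + 8.7339)*sin(p)/(10.1761*cos(p)^4 - 16.269*cos(p)^3 + 26.7909*cos(p)^2 - 16.218*cos(p) + 10.1124)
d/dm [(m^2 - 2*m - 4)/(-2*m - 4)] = m*(-m - 4)/(2*(m^2 + 4*m + 4))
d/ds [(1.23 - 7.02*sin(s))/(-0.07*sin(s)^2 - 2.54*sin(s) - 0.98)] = (-0.4914*sin(s)^2 + 0.1722*sin(s) + 10.0038)*cos(s)/(0.0049*sin(s)^4 + 0.3556*sin(s)^3 + 6.5888*sin(s)^2 + 4.9784*sin(s) + 0.9604)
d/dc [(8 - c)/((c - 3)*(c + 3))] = (c^2 - 16*c + 9)/(c^4 - 18*c^2 + 81)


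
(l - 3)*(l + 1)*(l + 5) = l^3 + 3*l^2 - 13*l - 15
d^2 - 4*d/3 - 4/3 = (d - 2)*(d + 2/3)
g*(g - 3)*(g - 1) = g^3 - 4*g^2 + 3*g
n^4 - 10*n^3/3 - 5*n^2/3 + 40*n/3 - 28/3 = (n - 7/3)*(n - 2)*(n - 1)*(n + 2)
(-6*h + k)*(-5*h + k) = 30*h^2 - 11*h*k + k^2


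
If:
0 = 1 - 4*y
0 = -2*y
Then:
No Solution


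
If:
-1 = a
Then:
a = -1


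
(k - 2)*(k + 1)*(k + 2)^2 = k^4 + 3*k^3 - 2*k^2 - 12*k - 8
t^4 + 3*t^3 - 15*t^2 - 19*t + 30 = (t - 3)*(t - 1)*(t + 2)*(t + 5)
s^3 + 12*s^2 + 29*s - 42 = (s - 1)*(s + 6)*(s + 7)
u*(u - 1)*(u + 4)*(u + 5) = u^4 + 8*u^3 + 11*u^2 - 20*u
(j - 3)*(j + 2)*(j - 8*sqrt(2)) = j^3 - 8*sqrt(2)*j^2 - j^2 - 6*j + 8*sqrt(2)*j + 48*sqrt(2)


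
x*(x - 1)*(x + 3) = x^3 + 2*x^2 - 3*x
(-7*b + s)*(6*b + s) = -42*b^2 - b*s + s^2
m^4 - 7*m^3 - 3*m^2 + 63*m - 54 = (m - 6)*(m - 3)*(m - 1)*(m + 3)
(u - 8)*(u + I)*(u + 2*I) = u^3 - 8*u^2 + 3*I*u^2 - 2*u - 24*I*u + 16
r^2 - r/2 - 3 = (r - 2)*(r + 3/2)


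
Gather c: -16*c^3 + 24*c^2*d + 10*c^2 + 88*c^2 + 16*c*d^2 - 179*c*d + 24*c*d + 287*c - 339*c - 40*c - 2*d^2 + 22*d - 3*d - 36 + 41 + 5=-16*c^3 + c^2*(24*d + 98) + c*(16*d^2 - 155*d - 92) - 2*d^2 + 19*d + 10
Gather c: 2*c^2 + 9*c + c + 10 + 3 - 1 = 2*c^2 + 10*c + 12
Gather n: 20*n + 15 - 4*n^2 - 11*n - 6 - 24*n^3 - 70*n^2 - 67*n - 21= -24*n^3 - 74*n^2 - 58*n - 12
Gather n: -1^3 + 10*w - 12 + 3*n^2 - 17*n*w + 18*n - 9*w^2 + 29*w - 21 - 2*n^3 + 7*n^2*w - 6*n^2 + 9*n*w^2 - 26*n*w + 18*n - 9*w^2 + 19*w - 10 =-2*n^3 + n^2*(7*w - 3) + n*(9*w^2 - 43*w + 36) - 18*w^2 + 58*w - 44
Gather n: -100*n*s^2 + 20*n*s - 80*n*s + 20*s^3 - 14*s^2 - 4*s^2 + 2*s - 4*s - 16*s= n*(-100*s^2 - 60*s) + 20*s^3 - 18*s^2 - 18*s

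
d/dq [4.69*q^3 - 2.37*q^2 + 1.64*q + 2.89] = 14.07*q^2 - 4.74*q + 1.64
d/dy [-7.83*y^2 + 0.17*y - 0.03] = 0.17 - 15.66*y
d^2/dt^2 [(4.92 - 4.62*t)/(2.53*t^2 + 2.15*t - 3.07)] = (-(4.62*t - 4.92)*(5.06*t + 2.15)*(10.12*t + 4.3) + (70.1316*t - 5.0292)*(2.53*t^2 + 2.15*t - 3.07))/(2.53*t^2 + 2.15*t - 3.07)^3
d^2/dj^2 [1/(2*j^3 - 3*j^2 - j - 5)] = 2*(3*(1 - 2*j)*(-2*j^3 + 3*j^2 + j + 5) - (-6*j^2 + 6*j + 1)^2)/(-2*j^3 + 3*j^2 + j + 5)^3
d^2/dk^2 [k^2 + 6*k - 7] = 2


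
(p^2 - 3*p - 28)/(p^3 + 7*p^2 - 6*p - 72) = (p - 7)/(p^2 + 3*p - 18)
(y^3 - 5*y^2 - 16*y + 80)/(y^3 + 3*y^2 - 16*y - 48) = (y - 5)/(y + 3)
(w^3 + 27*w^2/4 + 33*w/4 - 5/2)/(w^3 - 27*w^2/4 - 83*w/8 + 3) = 2*(w^2 + 7*w + 10)/(2*w^2 - 13*w - 24)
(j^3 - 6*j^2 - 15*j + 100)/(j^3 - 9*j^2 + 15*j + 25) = (j + 4)/(j + 1)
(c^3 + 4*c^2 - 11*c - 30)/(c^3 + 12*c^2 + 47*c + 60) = (c^2 - c - 6)/(c^2 + 7*c + 12)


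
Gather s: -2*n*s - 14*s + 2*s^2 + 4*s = 2*s^2 + s*(-2*n - 10)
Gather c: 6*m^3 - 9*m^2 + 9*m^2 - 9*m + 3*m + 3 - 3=6*m^3 - 6*m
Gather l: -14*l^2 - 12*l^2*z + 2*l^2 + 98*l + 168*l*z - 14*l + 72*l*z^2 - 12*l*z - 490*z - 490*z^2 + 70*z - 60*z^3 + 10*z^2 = l^2*(-12*z - 12) + l*(72*z^2 + 156*z + 84) - 60*z^3 - 480*z^2 - 420*z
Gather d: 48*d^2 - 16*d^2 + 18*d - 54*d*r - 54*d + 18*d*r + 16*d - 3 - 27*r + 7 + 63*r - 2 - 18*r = 32*d^2 + d*(-36*r - 20) + 18*r + 2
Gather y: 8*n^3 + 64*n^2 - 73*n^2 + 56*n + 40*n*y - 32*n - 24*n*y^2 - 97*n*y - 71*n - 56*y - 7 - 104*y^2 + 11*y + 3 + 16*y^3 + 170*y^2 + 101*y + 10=8*n^3 - 9*n^2 - 47*n + 16*y^3 + y^2*(66 - 24*n) + y*(56 - 57*n) + 6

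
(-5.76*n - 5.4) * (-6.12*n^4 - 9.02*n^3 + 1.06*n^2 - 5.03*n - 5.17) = 35.2512*n^5 + 85.0032*n^4 + 42.6024*n^3 + 23.2488*n^2 + 56.9412*n + 27.918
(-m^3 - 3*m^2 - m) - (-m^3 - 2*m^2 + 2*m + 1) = -m^2 - 3*m - 1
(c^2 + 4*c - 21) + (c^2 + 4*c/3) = 2*c^2 + 16*c/3 - 21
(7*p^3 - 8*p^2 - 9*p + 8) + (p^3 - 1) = 8*p^3 - 8*p^2 - 9*p + 7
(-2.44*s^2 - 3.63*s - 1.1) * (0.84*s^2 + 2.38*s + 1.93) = -2.0496*s^4 - 8.8564*s^3 - 14.2726*s^2 - 9.6239*s - 2.123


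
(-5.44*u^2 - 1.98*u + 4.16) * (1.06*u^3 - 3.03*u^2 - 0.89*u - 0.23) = -5.7664*u^5 + 14.3844*u^4 + 15.2506*u^3 - 9.5914*u^2 - 3.247*u - 0.9568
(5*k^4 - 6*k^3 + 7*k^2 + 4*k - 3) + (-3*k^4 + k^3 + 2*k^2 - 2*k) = 2*k^4 - 5*k^3 + 9*k^2 + 2*k - 3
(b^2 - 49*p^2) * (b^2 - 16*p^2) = b^4 - 65*b^2*p^2 + 784*p^4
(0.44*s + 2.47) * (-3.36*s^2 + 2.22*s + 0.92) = -1.4784*s^3 - 7.3224*s^2 + 5.8882*s + 2.2724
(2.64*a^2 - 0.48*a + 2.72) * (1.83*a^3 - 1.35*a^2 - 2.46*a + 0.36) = 4.8312*a^5 - 4.4424*a^4 - 0.8688*a^3 - 1.5408*a^2 - 6.864*a + 0.9792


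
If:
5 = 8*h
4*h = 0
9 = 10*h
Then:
No Solution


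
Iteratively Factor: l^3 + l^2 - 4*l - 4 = (l + 1)*(l^2 - 4) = (l - 2)*(l + 1)*(l + 2)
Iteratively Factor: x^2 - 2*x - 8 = (x - 4)*(x + 2)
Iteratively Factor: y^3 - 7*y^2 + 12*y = (y)*(y^2 - 7*y + 12) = y*(y - 3)*(y - 4)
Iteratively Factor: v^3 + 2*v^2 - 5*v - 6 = (v + 1)*(v^2 + v - 6) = (v + 1)*(v + 3)*(v - 2)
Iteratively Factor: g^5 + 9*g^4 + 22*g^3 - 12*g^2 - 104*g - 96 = (g - 2)*(g^4 + 11*g^3 + 44*g^2 + 76*g + 48) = (g - 2)*(g + 2)*(g^3 + 9*g^2 + 26*g + 24) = (g - 2)*(g + 2)^2*(g^2 + 7*g + 12) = (g - 2)*(g + 2)^2*(g + 3)*(g + 4)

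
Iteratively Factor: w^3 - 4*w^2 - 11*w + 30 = (w - 2)*(w^2 - 2*w - 15) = (w - 5)*(w - 2)*(w + 3)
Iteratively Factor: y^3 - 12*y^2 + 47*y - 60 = (y - 3)*(y^2 - 9*y + 20) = (y - 5)*(y - 3)*(y - 4)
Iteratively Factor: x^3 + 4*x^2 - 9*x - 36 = (x + 4)*(x^2 - 9) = (x - 3)*(x + 4)*(x + 3)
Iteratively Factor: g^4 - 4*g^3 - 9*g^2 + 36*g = (g - 4)*(g^3 - 9*g) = (g - 4)*(g + 3)*(g^2 - 3*g) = (g - 4)*(g - 3)*(g + 3)*(g)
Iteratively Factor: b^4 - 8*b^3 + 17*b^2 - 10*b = (b)*(b^3 - 8*b^2 + 17*b - 10) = b*(b - 2)*(b^2 - 6*b + 5) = b*(b - 2)*(b - 1)*(b - 5)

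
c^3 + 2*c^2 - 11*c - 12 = (c - 3)*(c + 1)*(c + 4)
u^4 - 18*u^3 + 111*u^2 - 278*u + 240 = (u - 8)*(u - 5)*(u - 3)*(u - 2)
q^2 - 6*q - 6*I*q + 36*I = (q - 6)*(q - 6*I)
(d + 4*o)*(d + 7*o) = d^2 + 11*d*o + 28*o^2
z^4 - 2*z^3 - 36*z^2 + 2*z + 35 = (z - 7)*(z - 1)*(z + 1)*(z + 5)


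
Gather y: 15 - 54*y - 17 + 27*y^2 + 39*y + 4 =27*y^2 - 15*y + 2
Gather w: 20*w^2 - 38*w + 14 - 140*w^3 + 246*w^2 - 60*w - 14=-140*w^3 + 266*w^2 - 98*w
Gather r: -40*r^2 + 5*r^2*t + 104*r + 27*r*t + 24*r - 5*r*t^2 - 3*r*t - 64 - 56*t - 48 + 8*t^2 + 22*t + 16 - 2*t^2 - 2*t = r^2*(5*t - 40) + r*(-5*t^2 + 24*t + 128) + 6*t^2 - 36*t - 96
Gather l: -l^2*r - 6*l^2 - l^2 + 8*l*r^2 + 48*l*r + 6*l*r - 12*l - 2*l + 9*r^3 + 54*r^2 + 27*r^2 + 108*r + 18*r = l^2*(-r - 7) + l*(8*r^2 + 54*r - 14) + 9*r^3 + 81*r^2 + 126*r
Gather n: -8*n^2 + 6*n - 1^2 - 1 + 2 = -8*n^2 + 6*n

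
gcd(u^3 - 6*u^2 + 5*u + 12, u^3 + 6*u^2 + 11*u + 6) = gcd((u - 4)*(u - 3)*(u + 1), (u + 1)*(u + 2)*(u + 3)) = u + 1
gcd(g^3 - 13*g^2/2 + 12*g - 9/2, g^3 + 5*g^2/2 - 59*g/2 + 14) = g - 1/2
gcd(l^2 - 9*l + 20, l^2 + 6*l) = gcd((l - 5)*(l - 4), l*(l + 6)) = 1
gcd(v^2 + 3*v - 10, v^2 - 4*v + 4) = v - 2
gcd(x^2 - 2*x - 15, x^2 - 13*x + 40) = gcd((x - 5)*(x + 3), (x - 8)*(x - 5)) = x - 5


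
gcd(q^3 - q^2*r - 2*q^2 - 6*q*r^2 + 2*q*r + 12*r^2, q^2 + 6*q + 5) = 1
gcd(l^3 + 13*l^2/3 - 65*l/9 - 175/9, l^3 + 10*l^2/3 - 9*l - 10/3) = l + 5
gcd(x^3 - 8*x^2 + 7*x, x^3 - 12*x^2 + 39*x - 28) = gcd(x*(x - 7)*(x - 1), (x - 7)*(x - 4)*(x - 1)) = x^2 - 8*x + 7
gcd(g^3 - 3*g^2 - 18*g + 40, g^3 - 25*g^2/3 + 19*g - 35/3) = g - 5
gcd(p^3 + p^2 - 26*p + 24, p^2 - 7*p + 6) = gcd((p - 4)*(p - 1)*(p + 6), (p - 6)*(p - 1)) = p - 1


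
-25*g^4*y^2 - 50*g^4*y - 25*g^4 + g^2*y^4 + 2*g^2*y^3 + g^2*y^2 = (-5*g + y)*(5*g + y)*(g*y + g)^2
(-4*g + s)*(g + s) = -4*g^2 - 3*g*s + s^2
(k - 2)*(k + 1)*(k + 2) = k^3 + k^2 - 4*k - 4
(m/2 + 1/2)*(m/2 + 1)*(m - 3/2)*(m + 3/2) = m^4/4 + 3*m^3/4 - m^2/16 - 27*m/16 - 9/8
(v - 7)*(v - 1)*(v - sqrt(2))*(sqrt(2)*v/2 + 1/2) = sqrt(2)*v^4/2 - 4*sqrt(2)*v^3 - v^3/2 + 4*v^2 + 3*sqrt(2)*v^2 - 7*v/2 + 4*sqrt(2)*v - 7*sqrt(2)/2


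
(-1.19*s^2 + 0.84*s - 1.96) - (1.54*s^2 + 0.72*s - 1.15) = -2.73*s^2 + 0.12*s - 0.81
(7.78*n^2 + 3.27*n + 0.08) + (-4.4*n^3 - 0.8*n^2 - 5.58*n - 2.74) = -4.4*n^3 + 6.98*n^2 - 2.31*n - 2.66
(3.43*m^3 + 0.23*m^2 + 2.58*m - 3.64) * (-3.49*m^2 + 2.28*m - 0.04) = -11.9707*m^5 + 7.0177*m^4 - 8.617*m^3 + 18.5768*m^2 - 8.4024*m + 0.1456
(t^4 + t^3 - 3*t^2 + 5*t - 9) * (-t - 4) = -t^5 - 5*t^4 - t^3 + 7*t^2 - 11*t + 36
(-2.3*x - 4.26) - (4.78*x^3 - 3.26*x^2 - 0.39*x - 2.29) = -4.78*x^3 + 3.26*x^2 - 1.91*x - 1.97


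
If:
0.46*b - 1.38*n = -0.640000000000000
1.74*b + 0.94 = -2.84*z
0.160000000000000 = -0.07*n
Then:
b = -8.25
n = -2.29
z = 4.72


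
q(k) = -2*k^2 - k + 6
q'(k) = -4*k - 1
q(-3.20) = -11.28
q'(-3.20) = 11.80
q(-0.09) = 6.07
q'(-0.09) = -0.64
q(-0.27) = 6.12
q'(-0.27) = 0.08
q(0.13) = 5.84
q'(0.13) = -1.52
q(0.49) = 5.03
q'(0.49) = -2.96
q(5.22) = -53.72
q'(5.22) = -21.88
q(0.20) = 5.72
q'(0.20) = -1.80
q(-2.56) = -4.55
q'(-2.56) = 9.24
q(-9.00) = -147.00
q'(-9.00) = 35.00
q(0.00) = 6.00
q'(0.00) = -1.00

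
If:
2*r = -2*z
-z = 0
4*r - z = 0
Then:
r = 0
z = 0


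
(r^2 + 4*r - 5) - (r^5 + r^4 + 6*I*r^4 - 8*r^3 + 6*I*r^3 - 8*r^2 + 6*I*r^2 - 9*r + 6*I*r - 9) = -r^5 - r^4 - 6*I*r^4 + 8*r^3 - 6*I*r^3 + 9*r^2 - 6*I*r^2 + 13*r - 6*I*r + 4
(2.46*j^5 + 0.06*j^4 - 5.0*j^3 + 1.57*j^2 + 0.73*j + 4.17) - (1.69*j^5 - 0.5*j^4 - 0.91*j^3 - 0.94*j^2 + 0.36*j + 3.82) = 0.77*j^5 + 0.56*j^4 - 4.09*j^3 + 2.51*j^2 + 0.37*j + 0.35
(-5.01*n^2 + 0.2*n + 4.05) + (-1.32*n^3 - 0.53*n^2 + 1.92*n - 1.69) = -1.32*n^3 - 5.54*n^2 + 2.12*n + 2.36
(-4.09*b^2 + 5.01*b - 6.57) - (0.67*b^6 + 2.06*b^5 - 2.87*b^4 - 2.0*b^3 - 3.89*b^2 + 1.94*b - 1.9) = -0.67*b^6 - 2.06*b^5 + 2.87*b^4 + 2.0*b^3 - 0.2*b^2 + 3.07*b - 4.67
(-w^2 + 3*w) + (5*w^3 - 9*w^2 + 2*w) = 5*w^3 - 10*w^2 + 5*w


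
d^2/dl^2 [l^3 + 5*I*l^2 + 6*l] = 6*l + 10*I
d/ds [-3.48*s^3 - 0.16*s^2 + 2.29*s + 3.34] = -10.44*s^2 - 0.32*s + 2.29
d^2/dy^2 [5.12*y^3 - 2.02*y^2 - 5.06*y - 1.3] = 30.72*y - 4.04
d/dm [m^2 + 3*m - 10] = 2*m + 3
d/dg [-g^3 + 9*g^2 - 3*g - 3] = -3*g^2 + 18*g - 3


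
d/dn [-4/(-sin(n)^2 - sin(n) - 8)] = -4*(2*sin(n) + 1)*cos(n)/(sin(n)^2 + sin(n) + 8)^2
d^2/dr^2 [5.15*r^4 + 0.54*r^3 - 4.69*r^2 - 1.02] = 61.8*r^2 + 3.24*r - 9.38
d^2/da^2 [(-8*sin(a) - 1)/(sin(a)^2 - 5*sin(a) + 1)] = (8*sin(a)^5 + 44*sin(a)^4 - 79*sin(a)^3 + 55*sin(a)^2 + 91*sin(a) - 128)/(sin(a)^2 - 5*sin(a) + 1)^3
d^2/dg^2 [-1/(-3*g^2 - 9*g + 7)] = 6*(-3*g^2 - 9*g + 3*(2*g + 3)^2 + 7)/(3*g^2 + 9*g - 7)^3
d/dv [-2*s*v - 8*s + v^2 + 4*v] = -2*s + 2*v + 4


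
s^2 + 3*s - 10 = (s - 2)*(s + 5)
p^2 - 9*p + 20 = (p - 5)*(p - 4)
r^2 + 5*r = r*(r + 5)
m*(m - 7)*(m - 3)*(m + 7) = m^4 - 3*m^3 - 49*m^2 + 147*m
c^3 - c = c*(c - 1)*(c + 1)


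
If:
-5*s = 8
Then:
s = -8/5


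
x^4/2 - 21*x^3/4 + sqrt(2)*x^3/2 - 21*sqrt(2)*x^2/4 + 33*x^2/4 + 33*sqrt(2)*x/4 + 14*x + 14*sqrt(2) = (x/2 + 1/2)*(x - 8)*(x - 7/2)*(x + sqrt(2))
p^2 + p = p*(p + 1)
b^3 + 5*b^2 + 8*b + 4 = (b + 1)*(b + 2)^2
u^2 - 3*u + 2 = (u - 2)*(u - 1)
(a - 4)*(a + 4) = a^2 - 16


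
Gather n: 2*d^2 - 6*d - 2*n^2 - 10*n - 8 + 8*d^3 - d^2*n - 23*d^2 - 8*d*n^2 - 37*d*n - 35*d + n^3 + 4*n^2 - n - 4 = 8*d^3 - 21*d^2 - 41*d + n^3 + n^2*(2 - 8*d) + n*(-d^2 - 37*d - 11) - 12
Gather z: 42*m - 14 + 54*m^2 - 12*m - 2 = 54*m^2 + 30*m - 16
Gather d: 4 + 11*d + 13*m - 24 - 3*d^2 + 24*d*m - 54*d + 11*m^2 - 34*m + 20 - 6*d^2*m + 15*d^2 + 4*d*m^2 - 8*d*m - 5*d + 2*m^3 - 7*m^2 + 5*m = d^2*(12 - 6*m) + d*(4*m^2 + 16*m - 48) + 2*m^3 + 4*m^2 - 16*m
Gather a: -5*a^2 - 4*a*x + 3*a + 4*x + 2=-5*a^2 + a*(3 - 4*x) + 4*x + 2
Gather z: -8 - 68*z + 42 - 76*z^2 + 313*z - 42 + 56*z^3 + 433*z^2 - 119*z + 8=56*z^3 + 357*z^2 + 126*z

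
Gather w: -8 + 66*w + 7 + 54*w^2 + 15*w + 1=54*w^2 + 81*w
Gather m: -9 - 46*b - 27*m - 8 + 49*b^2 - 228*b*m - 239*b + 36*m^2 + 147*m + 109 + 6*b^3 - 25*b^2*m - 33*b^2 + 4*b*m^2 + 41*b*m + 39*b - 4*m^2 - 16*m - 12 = 6*b^3 + 16*b^2 - 246*b + m^2*(4*b + 32) + m*(-25*b^2 - 187*b + 104) + 80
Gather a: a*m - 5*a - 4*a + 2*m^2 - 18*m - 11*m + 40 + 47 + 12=a*(m - 9) + 2*m^2 - 29*m + 99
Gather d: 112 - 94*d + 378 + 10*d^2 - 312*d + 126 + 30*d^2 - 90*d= 40*d^2 - 496*d + 616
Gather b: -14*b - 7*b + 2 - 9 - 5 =-21*b - 12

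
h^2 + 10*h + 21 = (h + 3)*(h + 7)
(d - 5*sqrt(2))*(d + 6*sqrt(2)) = d^2 + sqrt(2)*d - 60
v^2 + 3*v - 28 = (v - 4)*(v + 7)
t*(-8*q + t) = -8*q*t + t^2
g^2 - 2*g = g*(g - 2)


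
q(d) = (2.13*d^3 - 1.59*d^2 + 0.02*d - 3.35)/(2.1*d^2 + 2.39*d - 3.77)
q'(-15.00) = 0.99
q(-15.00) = -17.44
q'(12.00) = 1.00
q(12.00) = 10.54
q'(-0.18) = 0.13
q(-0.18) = 0.83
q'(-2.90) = -4.84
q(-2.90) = -9.87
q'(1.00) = 39.95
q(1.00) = -3.88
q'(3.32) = 0.94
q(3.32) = 2.09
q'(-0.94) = -2.67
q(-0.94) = 1.57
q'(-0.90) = -2.39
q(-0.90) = 1.47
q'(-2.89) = -4.98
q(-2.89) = -9.92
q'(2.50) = 0.99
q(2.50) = 1.31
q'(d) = (-4.2*d - 2.39)*(2.13*d^3 - 1.59*d^2 + 0.02*d - 3.35)/(2.1*d^2 + 2.39*d - 3.77)^2 + (6.39*d^2 - 3.18*d + 0.02)/(2.1*d^2 + 2.39*d - 3.77) = (4.473*d^4 + 10.1814*d^3 - 27.9324*d^2 + 26.0586*d + 7.9311)/(4.41*d^4 + 10.038*d^3 - 10.1219*d^2 - 18.0206*d + 14.2129)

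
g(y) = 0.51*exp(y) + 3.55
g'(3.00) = 10.24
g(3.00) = 13.79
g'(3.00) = 10.24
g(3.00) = 13.79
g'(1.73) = 2.88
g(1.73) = 6.43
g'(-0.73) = 0.25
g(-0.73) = 3.80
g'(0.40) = 0.76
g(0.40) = 4.31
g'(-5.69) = 0.00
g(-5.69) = 3.55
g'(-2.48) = 0.04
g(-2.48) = 3.59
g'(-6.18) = 0.00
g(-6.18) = 3.55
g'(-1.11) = 0.17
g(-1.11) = 3.72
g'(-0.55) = 0.29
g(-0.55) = 3.84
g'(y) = 0.51*exp(y)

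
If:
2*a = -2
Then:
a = -1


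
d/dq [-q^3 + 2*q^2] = q*(4 - 3*q)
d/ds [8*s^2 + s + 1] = 16*s + 1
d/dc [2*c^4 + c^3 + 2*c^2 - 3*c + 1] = 8*c^3 + 3*c^2 + 4*c - 3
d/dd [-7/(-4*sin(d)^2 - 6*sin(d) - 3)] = -14*(4*sin(d) + 3)*cos(d)/(4*sin(d)^2 + 6*sin(d) + 3)^2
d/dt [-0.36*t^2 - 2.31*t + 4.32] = -0.72*t - 2.31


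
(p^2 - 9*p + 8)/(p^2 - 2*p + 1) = (p - 8)/(p - 1)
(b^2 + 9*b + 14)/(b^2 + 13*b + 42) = (b + 2)/(b + 6)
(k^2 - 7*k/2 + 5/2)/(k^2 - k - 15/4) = 2*(k - 1)/(2*k + 3)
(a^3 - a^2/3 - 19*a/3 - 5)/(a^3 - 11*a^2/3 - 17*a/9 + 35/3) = 3*(a + 1)/(3*a - 7)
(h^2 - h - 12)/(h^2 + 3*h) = (h - 4)/h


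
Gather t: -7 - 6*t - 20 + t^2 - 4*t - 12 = t^2 - 10*t - 39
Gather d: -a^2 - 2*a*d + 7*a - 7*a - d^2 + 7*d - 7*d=-a^2 - 2*a*d - d^2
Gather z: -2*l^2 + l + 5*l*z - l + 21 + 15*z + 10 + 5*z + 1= -2*l^2 + z*(5*l + 20) + 32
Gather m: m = m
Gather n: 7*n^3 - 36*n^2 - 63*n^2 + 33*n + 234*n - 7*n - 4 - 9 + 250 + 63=7*n^3 - 99*n^2 + 260*n + 300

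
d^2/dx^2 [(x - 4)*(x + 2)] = 2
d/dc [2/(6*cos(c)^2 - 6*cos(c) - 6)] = (2*cos(c) - 1)*sin(c)/(3*(sin(c)^2 + cos(c))^2)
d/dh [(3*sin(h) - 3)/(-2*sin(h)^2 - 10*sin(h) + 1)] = 3*(2*sin(h)^2 - 4*sin(h) - 9)*cos(h)/(10*sin(h) - cos(2*h))^2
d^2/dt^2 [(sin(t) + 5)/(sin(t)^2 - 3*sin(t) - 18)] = (sin(t)^5 + 23*sin(t)^4 + 61*sin(t)^3 + 321*sin(t)^2 + 36*sin(t) - 162)/(-sin(t)^2 + 3*sin(t) + 18)^3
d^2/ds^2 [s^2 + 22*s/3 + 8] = 2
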